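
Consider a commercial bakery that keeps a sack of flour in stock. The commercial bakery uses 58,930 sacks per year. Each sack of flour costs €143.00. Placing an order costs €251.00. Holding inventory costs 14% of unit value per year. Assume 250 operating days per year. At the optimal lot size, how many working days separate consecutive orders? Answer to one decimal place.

Holding cost H = 0.14 × €143.00 = €20.0200 per unit per year.
Q* = √(2DS/H) = √(2 × 58,930 × 251 / 20.02) ≈ 1215.59.
Cycle time = Q*/D × 250 = 1215.59 / 58,930 × 250 ≈ 5.157 days.

T ≈ 5.2 days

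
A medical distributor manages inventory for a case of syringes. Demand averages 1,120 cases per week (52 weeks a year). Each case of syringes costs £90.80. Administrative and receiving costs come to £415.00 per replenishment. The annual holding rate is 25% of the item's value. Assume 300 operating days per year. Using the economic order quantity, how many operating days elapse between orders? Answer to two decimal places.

Annual demand D = 1,120 × 52 = 58,240.
Holding cost H = 0.25 × £90.80 = £22.7000 per unit per year.
The optimal lot size = √(2DS/H) = √(2 × 58,240 × 415 / 22.7) ≈ 1459.27.
Cycle time = Q*/D × 300 = 1459.27 / 58,240 × 300 ≈ 7.517 days.

T ≈ 7.52 days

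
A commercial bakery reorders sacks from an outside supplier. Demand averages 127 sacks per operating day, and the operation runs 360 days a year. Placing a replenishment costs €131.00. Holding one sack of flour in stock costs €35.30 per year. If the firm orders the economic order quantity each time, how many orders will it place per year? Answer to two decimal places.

Annual demand D = 127 × 360 = 45,720.
The optimal lot size = √(2DS/H) = √(2 × 45,720 × 131 / 35.3) ≈ 582.53.
Orders per year = D / Q* = 45,720 / 582.53 ≈ 78.486.

N ≈ 78.49 orders per year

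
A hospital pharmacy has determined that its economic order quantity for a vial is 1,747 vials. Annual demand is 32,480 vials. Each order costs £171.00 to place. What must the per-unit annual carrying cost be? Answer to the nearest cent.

H ≈ £3.64

The basic EOQ model gives Q* = √(2DS/H); rearrange for the unknown.
From Q* = √(2DS/H): H = 2DS / Q*² = 2 × 32,480 × 171 / 1,747² = 3.6396.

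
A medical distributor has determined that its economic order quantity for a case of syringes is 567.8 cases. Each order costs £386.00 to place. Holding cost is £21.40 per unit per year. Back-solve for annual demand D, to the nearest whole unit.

The basic EOQ model gives Q* = √(2DS/H); rearrange for the unknown.
From Q* = √(2DS/H): D = Q*²H / (2S) = 567.8² × 21.4 / (2 × 386) = 8936.907.

D ≈ 8,937 cases per year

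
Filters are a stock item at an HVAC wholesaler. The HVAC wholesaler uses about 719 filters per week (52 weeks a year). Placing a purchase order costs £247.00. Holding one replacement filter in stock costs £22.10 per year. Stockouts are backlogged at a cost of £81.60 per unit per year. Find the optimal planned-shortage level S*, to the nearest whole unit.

S* ≈ 220 filters

Annual demand D = 719 × 52 = 37,388.
With planned backorders, Q* = √(2DS/H) · √((H+B)/B).
√(2DS/H) = √(2 × 37,388 × 247 / 22.1) = 914.184.
√((H+B)/B) = √((22.1+81.6)/81.6) = 1.1273.
Q* ≈ 1030.571.
S* = Q* · H/(H+B) = 1030.571 × 22.1/103.7 ≈ 219.630.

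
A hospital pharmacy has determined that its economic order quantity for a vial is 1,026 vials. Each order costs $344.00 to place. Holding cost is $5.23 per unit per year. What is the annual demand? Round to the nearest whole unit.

Invert the EOQ relation Q*² = 2DS/H.
From Q* = √(2DS/H): D = Q*²H / (2S) = 1,026² × 5.23 / (2 × 344) = 8002.174.

D ≈ 8,002 vials per year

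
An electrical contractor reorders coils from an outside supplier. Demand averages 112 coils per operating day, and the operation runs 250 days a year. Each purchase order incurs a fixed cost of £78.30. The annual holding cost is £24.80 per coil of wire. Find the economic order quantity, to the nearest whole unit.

Annual demand D = 112 × 250 = 28,000.
EOQ = √(2DS / H) = √(2 × 28,000 × 78.3 / 24.8).
= √(4,384,800 / 24.8) = √176,806.4516 ≈ 420.484.

Q* ≈ 420 coils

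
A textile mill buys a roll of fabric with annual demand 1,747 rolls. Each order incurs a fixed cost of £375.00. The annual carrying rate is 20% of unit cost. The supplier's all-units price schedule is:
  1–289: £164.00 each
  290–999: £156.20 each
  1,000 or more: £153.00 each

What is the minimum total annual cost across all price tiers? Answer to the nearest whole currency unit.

TC* ≈ £279,670

Holding cost per unit per year at price C is H = 0.20·C.
Candidates are each tier's EOQ (if it falls in that tier) and each price-break quantity.
EOQ at £164.00 = 199.9 (feasible in tier 1): TC = 1,747×£164.00 + (1,747/199.9)×375 + (199.9/2)×0.20×£164.00 = £293,063.62.
EOQ at £156.20 = 204.8 < 290, so use break Q=290: TC = 1,747×£156.20 + (1,747/290.0)×375 + (290.0/2)×0.20×£156.20 = £279,670.25.
EOQ at £153.00 = 206.9 < 1000, so use break Q=1000: TC = 1,747×£153.00 + (1,747/1000.0)×375 + (1000.0/2)×0.20×£153.00 = £283,246.12.
Lowest total cost among the candidates is at Q = 290.0.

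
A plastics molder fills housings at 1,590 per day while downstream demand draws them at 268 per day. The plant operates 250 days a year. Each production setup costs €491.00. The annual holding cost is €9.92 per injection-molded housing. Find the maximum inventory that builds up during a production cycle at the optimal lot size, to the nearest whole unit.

Annual demand D = 268 × 250 = 67,000.
Production build-up factor (1 − d/p) = 1 − 268/1,590 = 0.8314.
Q* = √(2DS / (H(1 − d/p))) = √(2 × 67,000 × 491 / (9.92 × 0.8314)).
= √(65,794,000 / 8.2479) ≈ 2824.361.
Maximum inventory = Q*(1 − d/p) = 2824.361 × 0.8314 ≈ 2348.305.

I_max ≈ 2,348 housings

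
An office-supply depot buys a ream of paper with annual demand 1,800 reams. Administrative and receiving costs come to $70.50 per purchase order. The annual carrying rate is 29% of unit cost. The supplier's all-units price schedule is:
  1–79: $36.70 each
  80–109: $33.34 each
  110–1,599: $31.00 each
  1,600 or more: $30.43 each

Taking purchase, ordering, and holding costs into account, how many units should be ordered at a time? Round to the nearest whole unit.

Q* ≈ 168 reams

Holding cost per unit per year at price C is H = 0.29·C.
For each price level, check whether its EOQ is feasible; otherwise the best quantity at that price is the breakpoint.
Tier 1 ($36.70): EOQ = 154.4 exceeds tier's upper bound 79, so this tier is dominated.
Tier 2 ($33.34): EOQ = 162.0 exceeds tier's upper bound 109, so this tier is dominated.
EOQ at $31.00 = 168.0 (feasible in tier 3): TC = 1,800×$31.00 + (1,800/168.0)×70.5 + (168.0/2)×0.29×$31.00 = $57,310.52.
EOQ at $30.43 = 169.6 < 1600, so use break Q=1600: TC = 1,800×$30.43 + (1,800/1600.0)×70.5 + (1600.0/2)×0.29×$30.43 = $61,913.07.
Lowest total cost is $57,310.52 at Q = 168.0.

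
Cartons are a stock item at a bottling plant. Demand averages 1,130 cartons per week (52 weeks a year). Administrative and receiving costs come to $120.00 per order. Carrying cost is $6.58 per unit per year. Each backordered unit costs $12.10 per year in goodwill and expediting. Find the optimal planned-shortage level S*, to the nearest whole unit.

S* ≈ 641 cartons

Annual demand D = 1,130 × 52 = 58,760.
With planned backorders, Q* = √(2DS/H) · √((H+B)/B).
√(2DS/H) = √(2 × 58,760 × 120 / 6.58) = 1463.975.
√((H+B)/B) = √((6.58+12.1)/12.1) = 1.2425.
Q* ≈ 1818.986.
S* = Q* · H/(H+B) = 1818.986 × 6.58/18.68 ≈ 640.735.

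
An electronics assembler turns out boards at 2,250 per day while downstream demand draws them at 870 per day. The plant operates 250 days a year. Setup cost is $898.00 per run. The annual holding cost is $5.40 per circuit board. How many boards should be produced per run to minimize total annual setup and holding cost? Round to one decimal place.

Q* ≈ 10,860.2 boards

Annual demand D = 870 × 250 = 217,500.
Production build-up factor (1 − d/p) = 1 − 870/2,250 = 0.6133.
Q* = √(2DS / (H(1 − d/p))) = √(2 × 217,500 × 898 / (5.4 × 0.6133)).
= √(390,630,000 / 3.312) ≈ 10860.195.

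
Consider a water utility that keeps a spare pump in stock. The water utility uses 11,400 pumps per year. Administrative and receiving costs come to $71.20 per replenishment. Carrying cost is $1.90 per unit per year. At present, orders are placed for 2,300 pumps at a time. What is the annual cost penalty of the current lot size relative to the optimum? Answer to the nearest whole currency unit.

EOQ = √(2DS/H) = √(2 × 11,400 × 71.2 / 1.9) ≈ 924.34.
Cost at Q* = (D/Q*)S + (Q*/2)H = √(2DSH) ≈ $1,756.24.
Cost at Q = 2,300: (11,400/2,300)×71.2 + (2,300/2)×1.9 = $352.90 + $2,185.00 = $2,537.90.
Excess = $2,537.90 − $1,756.24 = $781.66.

Extra cost ≈ $782 per year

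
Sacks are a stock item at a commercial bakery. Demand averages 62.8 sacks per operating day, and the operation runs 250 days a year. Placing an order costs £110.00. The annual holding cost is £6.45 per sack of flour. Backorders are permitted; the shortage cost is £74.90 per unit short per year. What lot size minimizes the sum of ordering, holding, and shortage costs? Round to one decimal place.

Q* ≈ 762.6 sacks

Annual demand D = 62.8 × 250 = 15,700.
With planned backorders, Q* = √(2DS/H) · √((H+B)/B).
√(2DS/H) = √(2 × 15,700 × 110 / 6.45) = 731.781.
√((H+B)/B) = √((6.45+74.9)/74.9) = 1.0422.
Q* ≈ 762.639.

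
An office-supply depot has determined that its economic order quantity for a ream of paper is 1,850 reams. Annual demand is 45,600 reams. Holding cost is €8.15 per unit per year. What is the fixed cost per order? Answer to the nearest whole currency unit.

S ≈ €306

The basic EOQ model gives Q* = √(2DS/H); rearrange for the unknown.
From Q* = √(2DS/H): S = Q*²H / (2D) = 1,850² × 8.15 / (2 × 45,600) = 305.8484.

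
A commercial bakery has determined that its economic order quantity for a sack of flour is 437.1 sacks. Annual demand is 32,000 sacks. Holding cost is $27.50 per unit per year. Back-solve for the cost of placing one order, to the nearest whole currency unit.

S ≈ $82

Invert the EOQ relation Q*² = 2DS/H.
From Q* = √(2DS/H): S = Q*²H / (2D) = 437.1² × 27.5 / (2 × 32,000) = 82.0946.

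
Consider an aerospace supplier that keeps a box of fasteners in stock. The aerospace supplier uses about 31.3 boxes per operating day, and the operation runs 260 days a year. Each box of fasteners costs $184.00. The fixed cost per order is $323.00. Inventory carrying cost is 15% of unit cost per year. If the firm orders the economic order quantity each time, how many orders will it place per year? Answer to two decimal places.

N ≈ 18.65 orders per year

Annual demand D = 31.3 × 260 = 8,138.
Holding cost H = 0.15 × $184.00 = $27.6000 per unit per year.
Q* = √(2DS/H) = √(2 × 8,138 × 323 / 27.6) ≈ 436.44.
Orders per year = D / Q* = 8,138 / 436.44 ≈ 18.646.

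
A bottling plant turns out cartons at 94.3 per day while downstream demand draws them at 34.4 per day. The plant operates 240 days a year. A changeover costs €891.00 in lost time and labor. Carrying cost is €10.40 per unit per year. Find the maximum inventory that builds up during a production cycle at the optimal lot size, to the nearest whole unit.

Annual demand D = 34.4 × 240 = 8,256.
Production build-up factor (1 − d/p) = 1 − 34.4/94.3 = 0.6352.
Q* = √(2DS / (H(1 − d/p))) = √(2 × 8,256 × 891 / (10.4 × 0.6352)).
= √(14,712,192 / 6.6062) ≈ 1492.329.
Maximum inventory = Q*(1 − d/p) = 1492.329 × 0.6352 ≈ 947.937.

I_max ≈ 948 cartons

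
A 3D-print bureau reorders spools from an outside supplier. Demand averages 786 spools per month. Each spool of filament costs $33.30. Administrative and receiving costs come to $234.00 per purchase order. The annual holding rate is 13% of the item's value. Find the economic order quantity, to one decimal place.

Q* ≈ 1,009.8 spools

Annual demand D = 786 × 12 = 9,432.
Holding cost H = 0.13 × $33.30 = $4.3290 per unit per year.
EOQ = √(2DS / H) = √(2 × 9,432 × 234 / 4.329).
= √(4,414,176 / 4.329) = √1,019,675.6757 ≈ 1009.790.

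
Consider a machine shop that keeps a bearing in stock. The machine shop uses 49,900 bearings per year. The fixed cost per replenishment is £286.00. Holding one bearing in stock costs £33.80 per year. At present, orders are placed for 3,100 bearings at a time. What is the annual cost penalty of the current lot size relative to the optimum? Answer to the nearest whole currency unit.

EOQ = √(2DS/H) = √(2 × 49,900 × 286 / 33.8) ≈ 918.95.
Cost at Q* = (D/Q*)S + (Q*/2)H = √(2DSH) ≈ £31,060.37.
Cost at Q = 3,100: (49,900/3,100)×286 + (3,100/2)×33.8 = £4,603.68 + £52,390.00 = £56,993.68.
Excess = £56,993.68 − £31,060.37 = £25,933.31.

Extra cost ≈ £25,933 per year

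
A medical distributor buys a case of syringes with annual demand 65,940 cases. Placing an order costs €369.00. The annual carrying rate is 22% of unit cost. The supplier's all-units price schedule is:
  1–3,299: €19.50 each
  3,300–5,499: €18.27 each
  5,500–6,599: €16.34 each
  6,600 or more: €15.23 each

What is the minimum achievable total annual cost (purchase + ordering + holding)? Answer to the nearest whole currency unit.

TC* ≈ €1,019,010

Holding cost per unit per year at price C is H = 0.22·C.
For each price level, check whether its EOQ is feasible; otherwise the best quantity at that price is the breakpoint.
Tier 1 (€19.50): EOQ = 3368.0 exceeds tier's upper bound 3299, so this tier is dominated.
EOQ at €18.27 = 3479.5 (feasible in tier 2): TC = 65,940×€18.27 + (65,940/3479.5)×369 + (3479.5/2)×0.22×€18.27 = €1,218,709.47.
EOQ at €16.34 = 3679.3 < 5500, so use break Q=5500: TC = 65,940×€16.34 + (65,940/5500.0)×369 + (5500.0/2)×0.22×€16.34 = €1,091,769.27.
EOQ at €15.23 = 3811.0 < 6600, so use break Q=6600: TC = 65,940×€15.23 + (65,940/6600.0)×369 + (6600.0/2)×0.22×€15.23 = €1,019,009.83.
Lowest total cost among the candidates is at Q = 6600.0.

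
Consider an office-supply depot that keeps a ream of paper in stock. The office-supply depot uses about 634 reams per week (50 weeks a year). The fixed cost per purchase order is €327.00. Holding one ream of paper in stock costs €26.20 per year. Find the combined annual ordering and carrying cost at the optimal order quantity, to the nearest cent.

TC* ≈ €23,306.08

Annual demand D = 634 × 50 = 31,700.
The optimal lot size = √(2DS/H) = √(2 × 31,700 × 327 / 26.2) ≈ 889.54.
At Q*, ordering cost (D/Q*)S equals holding cost (Q*/2)H, each = √(DSH/2).
Minimum total = √(2DSH) = √(2 × 31,700 × 327 × 26.2) ≈ 23306.076.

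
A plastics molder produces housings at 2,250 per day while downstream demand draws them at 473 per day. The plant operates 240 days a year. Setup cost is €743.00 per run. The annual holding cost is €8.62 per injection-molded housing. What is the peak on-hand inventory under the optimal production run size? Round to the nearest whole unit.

Annual demand D = 473 × 240 = 113,520.
Production build-up factor (1 − d/p) = 1 − 473/2,250 = 0.7898.
Q* = √(2DS / (H(1 − d/p))) = √(2 × 113,520 × 743 / (8.62 × 0.7898)).
= √(168,690,720 / 6.8079) ≈ 4977.824.
Maximum inventory = Q*(1 − d/p) = 4977.824 × 0.7898 ≈ 3931.375.

I_max ≈ 3,931 housings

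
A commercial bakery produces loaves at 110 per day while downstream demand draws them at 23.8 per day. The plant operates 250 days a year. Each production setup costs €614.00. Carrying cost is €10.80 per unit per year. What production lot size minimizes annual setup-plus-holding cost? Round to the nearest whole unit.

Q* ≈ 929 loaves

Annual demand D = 23.8 × 250 = 5,950.
Production build-up factor (1 − d/p) = 1 − 23.8/110 = 0.7836.
Q* = √(2DS / (H(1 − d/p))) = √(2 × 5,950 × 614 / (10.8 × 0.7836)).
= √(7,306,600 / 8.4633) ≈ 929.156.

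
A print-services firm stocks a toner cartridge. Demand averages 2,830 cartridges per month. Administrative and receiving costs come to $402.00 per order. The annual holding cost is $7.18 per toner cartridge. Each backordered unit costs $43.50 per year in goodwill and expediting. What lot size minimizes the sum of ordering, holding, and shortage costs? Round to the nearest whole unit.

Annual demand D = 2,830 × 12 = 33,960.
With planned backorders, Q* = √(2DS/H) · √((H+B)/B).
√(2DS/H) = √(2 × 33,960 × 402 / 7.18) = 1950.067.
√((H+B)/B) = √((7.18+43.5)/43.5) = 1.0794.
Q* ≈ 2104.860.

Q* ≈ 2,105 cartridges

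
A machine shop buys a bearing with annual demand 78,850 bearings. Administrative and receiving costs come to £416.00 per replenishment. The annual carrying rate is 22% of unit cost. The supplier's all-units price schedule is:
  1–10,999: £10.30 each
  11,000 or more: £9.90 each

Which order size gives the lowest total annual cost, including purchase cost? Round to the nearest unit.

Q* ≈ 11,000 bearings

Holding cost per unit per year at price C is H = 0.22·C.
For each price level, check whether its EOQ is feasible; otherwise the best quantity at that price is the breakpoint.
EOQ at £10.30 = 5380.6 (feasible in tier 1): TC = 78,850×£10.30 + (78,850/5380.6)×416 + (5380.6/2)×0.22×£10.30 = £824,347.49.
EOQ at £9.90 = 5488.2 < 11000, so use break Q=11000: TC = 78,850×£9.90 + (78,850/11000.0)×416 + (11000.0/2)×0.22×£9.90 = £795,575.96.
Lowest total cost is £795,575.96 at Q = 11000.0.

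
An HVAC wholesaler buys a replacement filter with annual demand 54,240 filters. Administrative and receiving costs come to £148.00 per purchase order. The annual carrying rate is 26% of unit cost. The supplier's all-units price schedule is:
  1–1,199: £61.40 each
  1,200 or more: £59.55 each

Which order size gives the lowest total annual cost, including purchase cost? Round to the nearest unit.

Q* ≈ 1,200 filters

Holding cost per unit per year at price C is H = 0.26·C.
Candidates are each tier's EOQ (if it falls in that tier) and each price-break quantity.
EOQ at £61.40 = 1002.8 (feasible in tier 1): TC = 54,240×£61.40 + (54,240/1002.8)×148 + (1002.8/2)×0.26×£61.40 = £3,346,345.46.
EOQ at £59.55 = 1018.3 < 1200, so use break Q=1200: TC = 54,240×£59.55 + (54,240/1200.0)×148 + (1200.0/2)×0.26×£59.55 = £3,245,971.40.
Lowest total cost is £3,245,971.40 at Q = 1200.0.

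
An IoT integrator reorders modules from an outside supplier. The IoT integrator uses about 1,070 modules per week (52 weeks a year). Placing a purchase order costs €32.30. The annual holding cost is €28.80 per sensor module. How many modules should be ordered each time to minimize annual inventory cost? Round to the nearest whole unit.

Q* ≈ 353 modules

Annual demand D = 1,070 × 52 = 55,640.
EOQ = √(2DS / H) = √(2 × 55,640 × 32.3 / 28.8).
= √(3,594,344 / 28.8) = √124,803.6111 ≈ 353.276.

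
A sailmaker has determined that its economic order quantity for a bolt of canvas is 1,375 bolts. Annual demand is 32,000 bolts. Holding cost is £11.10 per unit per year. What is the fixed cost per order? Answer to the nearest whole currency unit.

Invert the EOQ relation Q*² = 2DS/H.
From Q* = √(2DS/H): S = Q*²H / (2D) = 1,375² × 11.1 / (2 × 32,000) = 327.9053.

S ≈ £328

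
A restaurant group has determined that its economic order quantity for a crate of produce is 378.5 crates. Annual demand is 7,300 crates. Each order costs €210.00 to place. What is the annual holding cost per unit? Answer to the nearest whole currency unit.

The basic EOQ model gives Q* = √(2DS/H); rearrange for the unknown.
From Q* = √(2DS/H): H = 2DS / Q*² = 2 × 7,300 × 210 / 378.5² = 21.4013.

H ≈ €21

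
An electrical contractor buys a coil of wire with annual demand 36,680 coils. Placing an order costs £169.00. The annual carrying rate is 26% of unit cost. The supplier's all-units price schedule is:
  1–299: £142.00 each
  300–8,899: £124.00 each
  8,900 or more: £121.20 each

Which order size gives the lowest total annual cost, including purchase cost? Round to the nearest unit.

Q* ≈ 620 coils

Holding cost per unit per year at price C is H = 0.26·C.
Evaluate total cost at each tier's feasible EOQ or, if the EOQ is below the tier, at the tier's minimum quantity.
Tier 1 (£142.00): EOQ = 579.5 exceeds tier's upper bound 299, so this tier is dominated.
EOQ at £124.00 = 620.1 (feasible in tier 2): TC = 36,680×£124.00 + (36,680/620.1)×169 + (620.1/2)×0.26×£124.00 = £4,568,312.66.
EOQ at £121.20 = 627.2 < 8900, so use break Q=8900: TC = 36,680×£121.20 + (36,680/8900.0)×169 + (8900.0/2)×0.26×£121.20 = £4,586,540.91.
Lowest total cost is £4,568,312.66 at Q = 620.1.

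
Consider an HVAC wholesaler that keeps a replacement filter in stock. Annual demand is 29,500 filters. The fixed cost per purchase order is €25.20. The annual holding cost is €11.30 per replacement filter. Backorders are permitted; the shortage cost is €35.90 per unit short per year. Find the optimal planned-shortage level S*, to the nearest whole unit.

With planned backorders, Q* = √(2DS/H) · √((H+B)/B).
√(2DS/H) = √(2 × 29,500 × 25.2 / 11.3) = 362.733.
√((H+B)/B) = √((11.3+35.9)/35.9) = 1.1466.
Q* ≈ 415.921.
S* = Q* · H/(H+B) = 415.921 × 11.3/47.2 ≈ 99.574.

S* ≈ 100 filters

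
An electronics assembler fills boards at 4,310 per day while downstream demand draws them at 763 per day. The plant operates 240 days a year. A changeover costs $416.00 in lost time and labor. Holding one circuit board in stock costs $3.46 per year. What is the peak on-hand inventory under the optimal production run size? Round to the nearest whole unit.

I_max ≈ 6,020 boards

Annual demand D = 763 × 240 = 183,120.
Production build-up factor (1 − d/p) = 1 − 763/4,310 = 0.8230.
Q* = √(2DS / (H(1 − d/p))) = √(2 × 183,120 × 416 / (3.46 × 0.8230)).
= √(152,355,840 / 2.8475) ≈ 7314.751.
Maximum inventory = Q*(1 − d/p) = 7314.751 × 0.8230 ≈ 6019.819.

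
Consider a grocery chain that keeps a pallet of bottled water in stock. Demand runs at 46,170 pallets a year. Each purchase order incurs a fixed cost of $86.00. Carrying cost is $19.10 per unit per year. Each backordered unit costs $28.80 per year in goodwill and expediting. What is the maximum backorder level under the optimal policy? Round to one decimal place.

With planned backorders, Q* = √(2DS/H) · √((H+B)/B).
√(2DS/H) = √(2 × 46,170 × 86 / 19.1) = 644.804.
√((H+B)/B) = √((19.1+28.8)/28.8) = 1.2896.
Q* ≈ 831.570.
S* = Q* · H/(H+B) = 831.570 × 19.1/47.9 ≈ 331.587.

S* ≈ 331.6 pallets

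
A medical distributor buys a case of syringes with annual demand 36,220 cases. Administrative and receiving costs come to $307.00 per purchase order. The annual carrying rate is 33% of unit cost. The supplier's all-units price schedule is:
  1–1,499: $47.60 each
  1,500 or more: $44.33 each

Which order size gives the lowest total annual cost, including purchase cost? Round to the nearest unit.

Q* ≈ 1,500 cases

Holding cost per unit per year at price C is H = 0.33·C.
Evaluate total cost at each tier's feasible EOQ or, if the EOQ is below the tier, at the tier's minimum quantity.
EOQ at $47.60 = 1189.9 (feasible in tier 1): TC = 36,220×$47.60 + (36,220/1189.9)×307 + (1189.9/2)×0.33×$47.60 = $1,742,762.41.
EOQ at $44.33 = 1233.0 < 1500, so use break Q=1500: TC = 36,220×$44.33 + (36,220/1500.0)×307 + (1500.0/2)×0.33×$44.33 = $1,624,017.30.
Lowest total cost is $1,624,017.30 at Q = 1500.0.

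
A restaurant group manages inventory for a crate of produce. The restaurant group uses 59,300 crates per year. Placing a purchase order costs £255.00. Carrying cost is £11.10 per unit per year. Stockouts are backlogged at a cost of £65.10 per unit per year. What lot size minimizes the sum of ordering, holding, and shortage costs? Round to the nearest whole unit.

With planned backorders, Q* = √(2DS/H) · √((H+B)/B).
√(2DS/H) = √(2 × 59,300 × 255 / 11.1) = 1650.635.
√((H+B)/B) = √((11.1+65.1)/65.1) = 1.0819.
Q* ≈ 1785.821.

Q* ≈ 1,786 crates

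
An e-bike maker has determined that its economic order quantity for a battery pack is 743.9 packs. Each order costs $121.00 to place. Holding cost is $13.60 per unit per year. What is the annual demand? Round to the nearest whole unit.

Invert the EOQ relation Q*² = 2DS/H.
From Q* = √(2DS/H): D = Q*²H / (2S) = 743.9² × 13.6 / (2 × 121) = 31099.447.

D ≈ 31,099 packs per year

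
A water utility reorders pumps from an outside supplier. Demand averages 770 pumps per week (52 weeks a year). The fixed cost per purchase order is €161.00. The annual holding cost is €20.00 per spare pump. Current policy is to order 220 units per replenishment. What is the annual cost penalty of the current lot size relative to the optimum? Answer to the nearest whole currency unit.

Extra cost ≈ €15,444 per year

Annual demand D = 770 × 52 = 40,040.
EOQ = √(2DS/H) = √(2 × 40,040 × 161 / 20) ≈ 802.90.
Cost at Q* = (D/Q*)S + (Q*/2)H = √(2DSH) ≈ €16,057.95.
Cost at Q = 220: (40,040/220)×161 + (220/2)×20 = €29,302.00 + €2,200.00 = €31,502.00.
Excess = €31,502.00 − €16,057.95 = €15,444.05.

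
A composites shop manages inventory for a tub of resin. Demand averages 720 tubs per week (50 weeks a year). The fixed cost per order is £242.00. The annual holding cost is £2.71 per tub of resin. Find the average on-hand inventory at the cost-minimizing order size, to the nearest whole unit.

Annual demand D = 720 × 50 = 36,000.
The optimal lot size = √(2DS/H) = √(2 × 36,000 × 242 / 2.71) ≈ 2535.65.
Average inventory = Q*/2 ≈ 2535.65 / 2 = 1267.825.

Average inventory ≈ 1,268 tubs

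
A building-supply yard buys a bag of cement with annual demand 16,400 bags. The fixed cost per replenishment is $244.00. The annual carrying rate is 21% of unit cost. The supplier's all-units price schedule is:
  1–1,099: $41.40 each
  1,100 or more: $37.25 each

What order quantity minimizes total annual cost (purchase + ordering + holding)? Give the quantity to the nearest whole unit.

Holding cost per unit per year at price C is H = 0.21·C.
Candidates are each tier's EOQ (if it falls in that tier) and each price-break quantity.
EOQ at $41.40 = 959.4 (feasible in tier 1): TC = 16,400×$41.40 + (16,400/959.4)×244 + (959.4/2)×0.21×$41.40 = $687,301.45.
EOQ at $37.25 = 1011.5 < 1100, so use break Q=1100: TC = 16,400×$37.25 + (16,400/1100.0)×244 + (1100.0/2)×0.21×$37.25 = $618,840.19.
Lowest total cost is $618,840.19 at Q = 1100.0.

Q* ≈ 1,100 bags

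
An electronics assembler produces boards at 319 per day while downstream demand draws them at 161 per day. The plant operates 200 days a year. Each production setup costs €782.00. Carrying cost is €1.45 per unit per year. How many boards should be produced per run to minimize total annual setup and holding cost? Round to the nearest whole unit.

Q* ≈ 8,374 boards

Annual demand D = 161 × 200 = 32,200.
Production build-up factor (1 − d/p) = 1 − 161/319 = 0.4953.
Q* = √(2DS / (H(1 − d/p))) = √(2 × 32,200 × 782 / (1.45 × 0.4953)).
= √(50,360,800 / 0.7182) ≈ 8373.926.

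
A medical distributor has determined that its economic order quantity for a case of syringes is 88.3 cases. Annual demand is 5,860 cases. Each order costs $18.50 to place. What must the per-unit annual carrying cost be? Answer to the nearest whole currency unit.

Invert the EOQ relation Q*² = 2DS/H.
From Q* = √(2DS/H): H = 2DS / Q*² = 2 × 5,860 × 18.5 / 88.3² = 27.8085.

H ≈ $28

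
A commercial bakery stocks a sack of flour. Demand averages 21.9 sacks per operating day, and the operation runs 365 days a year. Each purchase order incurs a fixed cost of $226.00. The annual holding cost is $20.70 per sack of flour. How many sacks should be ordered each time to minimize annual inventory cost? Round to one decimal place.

Annual demand D = 21.9 × 365 = 7,993.5.
EOQ = √(2DS / H) = √(2 × 7,993.5 × 226 / 20.7).
= √(3,613,062 / 20.7) = √174,544.058 ≈ 417.785.

Q* ≈ 417.8 sacks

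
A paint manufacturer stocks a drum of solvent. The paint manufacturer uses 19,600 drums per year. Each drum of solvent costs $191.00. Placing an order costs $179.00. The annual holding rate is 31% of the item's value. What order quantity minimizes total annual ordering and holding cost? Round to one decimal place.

Holding cost H = 0.31 × $191.00 = $59.2100 per unit per year.
EOQ = √(2DS / H) = √(2 × 19,600 × 179 / 59.21).
= √(7,016,800 / 59.21) = √118,507.009 ≈ 344.248.

Q* ≈ 344.2 drums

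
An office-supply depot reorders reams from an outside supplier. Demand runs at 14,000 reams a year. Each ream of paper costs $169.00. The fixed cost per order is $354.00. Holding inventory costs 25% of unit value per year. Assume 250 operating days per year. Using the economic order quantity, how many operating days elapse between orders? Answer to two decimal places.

Holding cost H = 0.25 × $169.00 = $42.2500 per unit per year.
Q* = √(2DS/H) = √(2 × 14,000 × 354 / 42.25) ≈ 484.36.
Cycle time = Q*/D × 250 = 484.36 / 14,000 × 250 ≈ 8.649 days.

T ≈ 8.65 days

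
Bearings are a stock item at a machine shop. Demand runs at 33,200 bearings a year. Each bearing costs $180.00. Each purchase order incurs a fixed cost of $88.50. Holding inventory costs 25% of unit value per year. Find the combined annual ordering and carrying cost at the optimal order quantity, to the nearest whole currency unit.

TC* ≈ $16,262

Holding cost H = 0.25 × $180.00 = $45.0000 per unit per year.
EOQ = √(2DS/H) = √(2 × 33,200 × 88.5 / 45) ≈ 361.37.
At the optimum the two cost components are equal, so total cost = 2·(Q*/2)H = Q*·H.
Minimum total = √(2DSH) = √(2 × 33,200 × 88.5 × 45) ≈ 16261.550.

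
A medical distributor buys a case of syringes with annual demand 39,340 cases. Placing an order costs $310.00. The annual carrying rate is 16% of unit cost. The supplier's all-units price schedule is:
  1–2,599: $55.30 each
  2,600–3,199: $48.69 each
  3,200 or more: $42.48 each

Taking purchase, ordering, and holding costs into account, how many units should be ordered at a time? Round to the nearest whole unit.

Holding cost per unit per year at price C is H = 0.16·C.
Candidates are each tier's EOQ (if it falls in that tier) and each price-break quantity.
EOQ at $55.30 = 1660.3 (feasible in tier 1): TC = 39,340×$55.30 + (39,340/1660.3)×310 + (1660.3/2)×0.16×$55.30 = $2,190,192.47.
EOQ at $48.69 = 1769.4 < 2600, so use break Q=2600: TC = 39,340×$48.69 + (39,340/2600.0)×310 + (2600.0/2)×0.16×$48.69 = $1,930,282.66.
EOQ at $42.48 = 1894.4 < 3200, so use break Q=3200: TC = 39,340×$42.48 + (39,340/3200.0)×310 + (3200.0/2)×0.16×$42.48 = $1,685,849.14.
Lowest total cost is $1,685,849.14 at Q = 3200.0.

Q* ≈ 3,200 cases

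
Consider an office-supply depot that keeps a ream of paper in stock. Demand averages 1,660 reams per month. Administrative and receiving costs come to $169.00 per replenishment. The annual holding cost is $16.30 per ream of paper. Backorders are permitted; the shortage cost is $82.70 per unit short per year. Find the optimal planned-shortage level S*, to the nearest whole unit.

Annual demand D = 1,660 × 12 = 19,920.
With planned backorders, Q* = √(2DS/H) · √((H+B)/B).
√(2DS/H) = √(2 × 19,920 × 169 / 16.3) = 642.701.
√((H+B)/B) = √((16.3+82.7)/82.7) = 1.0941.
Q* ≈ 703.192.
S* = Q* · H/(H+B) = 703.192 × 16.3/99 ≈ 115.778.

S* ≈ 116 reams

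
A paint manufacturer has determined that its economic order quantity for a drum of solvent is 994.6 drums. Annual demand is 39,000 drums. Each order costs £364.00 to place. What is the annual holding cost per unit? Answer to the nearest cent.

Invert the EOQ relation Q*² = 2DS/H.
From Q* = √(2DS/H): H = 2DS / Q*² = 2 × 39,000 × 364 / 994.6² = 28.7011.

H ≈ £28.70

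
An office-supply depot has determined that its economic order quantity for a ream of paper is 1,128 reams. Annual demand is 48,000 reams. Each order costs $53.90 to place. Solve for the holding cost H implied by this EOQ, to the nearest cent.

H ≈ $4.07

Squaring Q* = √(2DS/H) gives Q*² = 2DS/H.
From Q* = √(2DS/H): H = 2DS / Q*² = 2 × 48,000 × 53.9 / 1,128² = 4.0667.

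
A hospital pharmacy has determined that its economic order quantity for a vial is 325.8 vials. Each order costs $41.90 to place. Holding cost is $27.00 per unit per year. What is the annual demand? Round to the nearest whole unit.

D ≈ 34,200 vials per year

Squaring Q* = √(2DS/H) gives Q*² = 2DS/H.
From Q* = √(2DS/H): D = Q*²H / (2S) = 325.8² × 27 / (2 × 41.9) = 34199.669.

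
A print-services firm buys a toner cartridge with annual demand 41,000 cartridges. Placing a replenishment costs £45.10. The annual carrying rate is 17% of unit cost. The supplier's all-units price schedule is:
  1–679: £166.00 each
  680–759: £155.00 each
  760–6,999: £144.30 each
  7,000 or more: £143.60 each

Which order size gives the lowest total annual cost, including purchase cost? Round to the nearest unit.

Holding cost per unit per year at price C is H = 0.17·C.
For each price level, check whether its EOQ is feasible; otherwise the best quantity at that price is the breakpoint.
EOQ at £166.00 = 362.0 (feasible in tier 1): TC = 41,000×£166.00 + (41,000/362.0)×45.1 + (362.0/2)×0.17×£166.00 = £6,816,215.83.
EOQ at £155.00 = 374.6 < 680, so use break Q=680: TC = 41,000×£155.00 + (41,000/680.0)×45.1 + (680.0/2)×0.17×£155.00 = £6,366,678.26.
EOQ at £144.30 = 388.3 < 760, so use break Q=760: TC = 41,000×£144.30 + (41,000/760.0)×45.1 + (760.0/2)×0.17×£144.30 = £5,928,054.81.
EOQ at £143.60 = 389.2 < 7000, so use break Q=7000: TC = 41,000×£143.60 + (41,000/7000.0)×45.1 + (7000.0/2)×0.17×£143.60 = £5,973,306.16.
Lowest total cost is £5,928,054.81 at Q = 760.0.

Q* ≈ 760 cartridges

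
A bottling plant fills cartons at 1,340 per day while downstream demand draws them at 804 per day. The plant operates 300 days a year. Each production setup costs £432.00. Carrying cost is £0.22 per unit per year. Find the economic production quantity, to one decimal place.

Q* ≈ 48,663.6 cartons

Annual demand D = 804 × 300 = 241,200.
Production build-up factor (1 − d/p) = 1 − 804/1,340 = 0.4000.
Q* = √(2DS / (H(1 − d/p))) = √(2 × 241,200 × 432 / (0.22 × 0.4000)).
= √(208,396,800 / 0.088) ≈ 48663.595.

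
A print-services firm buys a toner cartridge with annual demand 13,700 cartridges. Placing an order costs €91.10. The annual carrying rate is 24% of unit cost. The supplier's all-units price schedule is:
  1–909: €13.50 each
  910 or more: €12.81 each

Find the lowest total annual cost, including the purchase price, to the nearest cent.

Holding cost per unit per year at price C is H = 0.24·C.
Evaluate total cost at each tier's feasible EOQ or, if the EOQ is below the tier, at the tier's minimum quantity.
EOQ at €13.50 = 877.7 (feasible in tier 1): TC = 13,700×€13.50 + (13,700/877.7)×91.1 + (877.7/2)×0.24×€13.50 = €187,793.85.
EOQ at €12.81 = 901.1 < 910, so use break Q=910: TC = 13,700×€12.81 + (13,700/910.0)×91.1 + (910.0/2)×0.24×€12.81 = €178,267.36.
Lowest total cost among the candidates is at Q = 910.0.

TC* ≈ €178,267.36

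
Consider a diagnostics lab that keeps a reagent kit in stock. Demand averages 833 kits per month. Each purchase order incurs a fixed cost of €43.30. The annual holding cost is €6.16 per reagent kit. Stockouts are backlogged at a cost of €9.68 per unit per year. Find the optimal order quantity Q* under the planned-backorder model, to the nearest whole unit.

Annual demand D = 833 × 12 = 9,996.
With planned backorders, Q* = √(2DS/H) · √((H+B)/B).
√(2DS/H) = √(2 × 9,996 × 43.3 / 6.16) = 374.871.
√((H+B)/B) = √((6.16+9.68)/9.68) = 1.2792.
Q* ≈ 479.536.

Q* ≈ 480 kits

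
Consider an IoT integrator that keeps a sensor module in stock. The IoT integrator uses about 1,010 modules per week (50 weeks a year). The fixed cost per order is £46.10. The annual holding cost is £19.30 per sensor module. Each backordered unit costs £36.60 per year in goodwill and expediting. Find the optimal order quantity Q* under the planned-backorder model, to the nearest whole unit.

Q* ≈ 607 modules

Annual demand D = 1,010 × 50 = 50,500.
With planned backorders, Q* = √(2DS/H) · √((H+B)/B).
√(2DS/H) = √(2 × 50,500 × 46.1 / 19.3) = 491.171.
√((H+B)/B) = √((19.3+36.6)/36.6) = 1.2358.
Q* ≈ 607.013.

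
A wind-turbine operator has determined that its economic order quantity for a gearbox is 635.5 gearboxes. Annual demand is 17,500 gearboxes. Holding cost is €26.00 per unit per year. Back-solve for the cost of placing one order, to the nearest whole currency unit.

The basic EOQ model gives Q* = √(2DS/H); rearrange for the unknown.
From Q* = √(2DS/H): S = Q*²H / (2D) = 635.5² × 26 / (2 × 17,500) = 300.0105.

S ≈ €300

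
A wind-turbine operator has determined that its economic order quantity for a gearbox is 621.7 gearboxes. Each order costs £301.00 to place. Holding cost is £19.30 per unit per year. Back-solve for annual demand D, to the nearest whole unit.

D ≈ 12,391 gearboxes per year

Squaring Q* = √(2DS/H) gives Q*² = 2DS/H.
From Q* = √(2DS/H): D = Q*²H / (2S) = 621.7² × 19.3 / (2 × 301) = 12391.462.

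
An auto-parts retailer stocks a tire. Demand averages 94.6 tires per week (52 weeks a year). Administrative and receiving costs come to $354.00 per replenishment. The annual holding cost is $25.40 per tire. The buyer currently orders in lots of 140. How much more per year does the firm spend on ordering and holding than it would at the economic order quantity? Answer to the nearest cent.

Annual demand D = 94.6 × 52 = 4,919.2.
EOQ = √(2DS/H) = √(2 × 4,919.2 × 354 / 25.4) ≈ 370.29.
Cost at Q* = (D/Q*)S + (Q*/2)H = √(2DSH) ≈ $9,405.47.
Cost at Q = 140: (4,919.2/140)×354 + (140/2)×25.4 = $12,438.55 + $1,778.00 = $14,216.55.
Excess = $14,216.55 − $9,405.47 = $4,811.07.

Extra cost ≈ $4,811.07 per year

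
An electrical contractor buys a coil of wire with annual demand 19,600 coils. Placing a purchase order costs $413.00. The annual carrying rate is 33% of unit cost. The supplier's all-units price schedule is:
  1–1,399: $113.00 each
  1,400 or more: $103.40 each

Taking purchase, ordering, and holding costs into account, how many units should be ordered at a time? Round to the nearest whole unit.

Q* ≈ 1,400 coils

Holding cost per unit per year at price C is H = 0.33·C.
Evaluate total cost at each tier's feasible EOQ or, if the EOQ is below the tier, at the tier's minimum quantity.
EOQ at $113.00 = 658.9 (feasible in tier 1): TC = 19,600×$113.00 + (19,600/658.9)×413 + (658.9/2)×0.33×$113.00 = $2,239,370.51.
EOQ at $103.40 = 688.8 < 1400, so use break Q=1400: TC = 19,600×$103.40 + (19,600/1400.0)×413 + (1400.0/2)×0.33×$103.40 = $2,056,307.40.
Lowest total cost is $2,056,307.40 at Q = 1400.0.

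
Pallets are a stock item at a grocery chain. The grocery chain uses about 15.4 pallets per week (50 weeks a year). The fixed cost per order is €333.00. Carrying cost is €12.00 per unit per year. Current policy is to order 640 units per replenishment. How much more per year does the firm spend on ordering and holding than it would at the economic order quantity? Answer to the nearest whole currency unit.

Annual demand D = 15.4 × 50 = 770.
EOQ = √(2DS/H) = √(2 × 770 × 333 / 12) ≈ 206.72.
Cost at Q* = (D/Q*)S + (Q*/2)H = √(2DSH) ≈ €2,480.69.
Cost at Q = 640: (770/640)×333 + (640/2)×12 = €400.64 + €3,840.00 = €4,240.64.
Excess = €4,240.64 − €2,480.69 = €1,759.95.

Extra cost ≈ €1,760 per year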